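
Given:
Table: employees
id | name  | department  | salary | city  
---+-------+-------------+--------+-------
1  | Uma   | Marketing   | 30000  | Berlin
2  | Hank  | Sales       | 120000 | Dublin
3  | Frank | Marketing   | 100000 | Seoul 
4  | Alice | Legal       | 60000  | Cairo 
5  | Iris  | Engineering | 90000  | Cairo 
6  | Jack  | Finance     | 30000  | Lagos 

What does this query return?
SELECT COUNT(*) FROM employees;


COUNT(*) counts all rows

6


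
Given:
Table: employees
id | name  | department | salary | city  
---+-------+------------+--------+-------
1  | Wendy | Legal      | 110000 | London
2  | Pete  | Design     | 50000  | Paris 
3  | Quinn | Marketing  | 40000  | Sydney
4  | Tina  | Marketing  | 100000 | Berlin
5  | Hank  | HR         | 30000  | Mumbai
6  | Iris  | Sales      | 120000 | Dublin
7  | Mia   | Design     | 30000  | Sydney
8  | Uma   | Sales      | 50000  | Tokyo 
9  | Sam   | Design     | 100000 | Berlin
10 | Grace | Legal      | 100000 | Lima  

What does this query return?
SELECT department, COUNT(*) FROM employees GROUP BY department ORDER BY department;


Assigning each row to its department group:
  Wendy -> Legal
  Pete -> Design
  Quinn -> Marketing
  Tina -> Marketing
  Hank -> HR
  Iris -> Sales
  Mia -> Design
  Uma -> Sales
  Sam -> Design
  Grace -> Legal


5 groups:
Design, 3
HR, 1
Legal, 2
Marketing, 2
Sales, 2


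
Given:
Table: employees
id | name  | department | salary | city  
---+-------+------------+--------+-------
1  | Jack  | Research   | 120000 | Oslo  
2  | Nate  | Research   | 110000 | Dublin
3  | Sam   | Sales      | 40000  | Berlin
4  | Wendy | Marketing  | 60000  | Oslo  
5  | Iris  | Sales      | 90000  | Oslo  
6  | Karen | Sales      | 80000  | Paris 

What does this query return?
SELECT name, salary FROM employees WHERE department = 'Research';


Filtering: department = 'Research'
Matching rows: 2

2 rows:
Jack, 120000
Nate, 110000


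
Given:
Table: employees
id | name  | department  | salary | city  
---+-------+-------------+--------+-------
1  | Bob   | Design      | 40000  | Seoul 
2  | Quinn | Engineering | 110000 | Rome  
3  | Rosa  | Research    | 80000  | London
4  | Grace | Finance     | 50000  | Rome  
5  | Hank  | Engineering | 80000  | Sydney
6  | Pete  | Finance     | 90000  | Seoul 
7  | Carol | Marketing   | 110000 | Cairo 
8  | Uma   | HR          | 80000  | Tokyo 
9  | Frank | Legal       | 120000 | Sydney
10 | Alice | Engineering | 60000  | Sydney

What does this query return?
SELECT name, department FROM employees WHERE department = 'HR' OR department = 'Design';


Filtering: department = 'HR' OR 'Design'
Matching: 2 rows

2 rows:
Bob, Design
Uma, HR


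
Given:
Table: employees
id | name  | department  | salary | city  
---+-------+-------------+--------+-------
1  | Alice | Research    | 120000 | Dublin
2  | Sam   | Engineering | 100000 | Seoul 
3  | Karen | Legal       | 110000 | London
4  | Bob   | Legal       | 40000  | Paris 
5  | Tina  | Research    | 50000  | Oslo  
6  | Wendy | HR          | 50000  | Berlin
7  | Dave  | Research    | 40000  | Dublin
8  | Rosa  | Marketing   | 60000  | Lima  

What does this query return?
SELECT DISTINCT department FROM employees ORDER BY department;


All 'department' values (row order): Research, Engineering, Legal, Legal, Research, HR, Research, Marketing
Removing duplicates leaves 5 unique value(s).

5 values:
Engineering
HR
Legal
Marketing
Research


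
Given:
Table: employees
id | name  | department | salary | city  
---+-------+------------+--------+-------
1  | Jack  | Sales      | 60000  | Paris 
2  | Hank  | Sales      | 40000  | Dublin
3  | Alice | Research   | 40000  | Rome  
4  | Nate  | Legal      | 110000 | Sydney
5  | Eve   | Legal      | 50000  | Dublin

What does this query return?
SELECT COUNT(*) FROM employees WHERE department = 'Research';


Counting rows where department = 'Research'
  Alice -> MATCH


1


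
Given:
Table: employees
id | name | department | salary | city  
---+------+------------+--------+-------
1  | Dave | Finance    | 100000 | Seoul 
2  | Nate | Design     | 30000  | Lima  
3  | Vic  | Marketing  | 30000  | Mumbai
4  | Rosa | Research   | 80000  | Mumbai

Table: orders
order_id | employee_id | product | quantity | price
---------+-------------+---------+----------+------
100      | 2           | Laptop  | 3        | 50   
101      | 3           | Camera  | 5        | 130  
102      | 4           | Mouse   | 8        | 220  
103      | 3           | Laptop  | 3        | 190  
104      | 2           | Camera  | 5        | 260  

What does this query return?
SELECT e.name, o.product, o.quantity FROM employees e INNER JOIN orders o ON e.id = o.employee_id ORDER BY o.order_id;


Joining employees.id = orders.employee_id:
  employee Nate (id=2) -> order Laptop
  employee Vic (id=3) -> order Camera
  employee Rosa (id=4) -> order Mouse
  employee Vic (id=3) -> order Laptop
  employee Nate (id=2) -> order Camera


5 rows:
Nate, Laptop, 3
Vic, Camera, 5
Rosa, Mouse, 8
Vic, Laptop, 3
Nate, Camera, 5


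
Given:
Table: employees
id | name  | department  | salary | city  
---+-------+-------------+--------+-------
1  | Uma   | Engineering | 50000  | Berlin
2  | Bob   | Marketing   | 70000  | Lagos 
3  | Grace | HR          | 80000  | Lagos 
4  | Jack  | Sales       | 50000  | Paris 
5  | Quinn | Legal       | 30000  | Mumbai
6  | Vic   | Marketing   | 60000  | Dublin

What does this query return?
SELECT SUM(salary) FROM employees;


SUM(salary) = 50000 + 70000 + 80000 + 50000 + 30000 + 60000 = 340000

340000


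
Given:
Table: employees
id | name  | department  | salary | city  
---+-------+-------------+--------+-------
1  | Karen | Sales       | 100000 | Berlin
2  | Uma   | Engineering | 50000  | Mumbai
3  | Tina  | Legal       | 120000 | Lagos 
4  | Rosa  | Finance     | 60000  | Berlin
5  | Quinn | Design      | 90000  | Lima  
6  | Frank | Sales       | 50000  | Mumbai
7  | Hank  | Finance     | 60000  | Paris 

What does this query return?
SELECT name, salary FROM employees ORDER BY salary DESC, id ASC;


Sorting by salary DESC, then id ASC for ties

7 rows:
Tina, 120000
Karen, 100000
Quinn, 90000
Rosa, 60000
Hank, 60000
Uma, 50000
Frank, 50000


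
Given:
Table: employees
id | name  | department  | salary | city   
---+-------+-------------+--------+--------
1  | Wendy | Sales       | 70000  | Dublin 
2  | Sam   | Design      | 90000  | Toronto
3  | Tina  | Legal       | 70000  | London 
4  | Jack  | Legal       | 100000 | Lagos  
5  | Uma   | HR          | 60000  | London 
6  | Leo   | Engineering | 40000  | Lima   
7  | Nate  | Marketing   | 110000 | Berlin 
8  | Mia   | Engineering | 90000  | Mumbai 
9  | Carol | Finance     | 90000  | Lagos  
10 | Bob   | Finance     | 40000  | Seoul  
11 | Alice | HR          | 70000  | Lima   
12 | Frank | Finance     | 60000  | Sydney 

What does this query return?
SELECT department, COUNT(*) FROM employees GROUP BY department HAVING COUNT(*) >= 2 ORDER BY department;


Groups with count >= 2:
  Engineering: 2 -> PASS
  Finance: 3 -> PASS
  HR: 2 -> PASS
  Legal: 2 -> PASS
  Design: 1 -> filtered out
  Marketing: 1 -> filtered out
  Sales: 1 -> filtered out


4 groups:
Engineering, 2
Finance, 3
HR, 2
Legal, 2


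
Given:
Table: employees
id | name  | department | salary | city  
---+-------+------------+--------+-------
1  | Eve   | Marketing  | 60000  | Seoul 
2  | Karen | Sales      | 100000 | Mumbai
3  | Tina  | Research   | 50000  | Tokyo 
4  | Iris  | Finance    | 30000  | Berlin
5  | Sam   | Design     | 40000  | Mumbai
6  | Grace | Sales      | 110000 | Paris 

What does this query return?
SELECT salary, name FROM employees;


Projecting columns: salary, name

6 rows:
60000, Eve
100000, Karen
50000, Tina
30000, Iris
40000, Sam
110000, Grace


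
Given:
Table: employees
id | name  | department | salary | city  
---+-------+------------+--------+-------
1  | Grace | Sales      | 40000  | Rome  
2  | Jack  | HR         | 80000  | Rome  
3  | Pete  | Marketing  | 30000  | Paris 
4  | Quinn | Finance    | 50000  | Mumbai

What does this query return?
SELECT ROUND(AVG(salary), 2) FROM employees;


SUM(salary) = 200000
COUNT = 4
ROUND(AVG, 2) = ROUND(200000 / 4, 2) = 50000.0

50000.0


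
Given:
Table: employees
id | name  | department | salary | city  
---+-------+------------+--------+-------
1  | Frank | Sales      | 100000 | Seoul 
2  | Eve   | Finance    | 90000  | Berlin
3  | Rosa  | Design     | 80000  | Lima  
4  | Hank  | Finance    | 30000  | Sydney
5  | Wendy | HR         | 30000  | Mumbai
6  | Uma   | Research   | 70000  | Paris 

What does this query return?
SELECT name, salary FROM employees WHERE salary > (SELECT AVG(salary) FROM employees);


Subquery: AVG(salary) = 66666.67
Filtering: salary > 66666.67
  Frank (100000) -> MATCH
  Eve (90000) -> MATCH
  Rosa (80000) -> MATCH
  Uma (70000) -> MATCH


4 rows:
Frank, 100000
Eve, 90000
Rosa, 80000
Uma, 70000


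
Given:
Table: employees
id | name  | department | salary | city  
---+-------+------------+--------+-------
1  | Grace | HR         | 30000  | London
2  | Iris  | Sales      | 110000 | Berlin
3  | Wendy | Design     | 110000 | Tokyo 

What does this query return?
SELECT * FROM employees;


SELECT * returns all 3 rows with all columns

3 rows:
1, Grace, HR, 30000, London
2, Iris, Sales, 110000, Berlin
3, Wendy, Design, 110000, Tokyo


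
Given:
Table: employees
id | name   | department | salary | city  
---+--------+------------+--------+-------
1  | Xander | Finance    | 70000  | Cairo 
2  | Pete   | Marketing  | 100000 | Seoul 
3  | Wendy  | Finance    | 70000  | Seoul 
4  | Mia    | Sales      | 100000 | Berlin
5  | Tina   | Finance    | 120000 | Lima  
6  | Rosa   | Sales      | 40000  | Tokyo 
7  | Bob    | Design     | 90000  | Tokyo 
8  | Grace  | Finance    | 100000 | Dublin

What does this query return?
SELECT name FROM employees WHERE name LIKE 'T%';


LIKE 'T%' matches names starting with 'T'
Matching: 1

1 rows:
Tina


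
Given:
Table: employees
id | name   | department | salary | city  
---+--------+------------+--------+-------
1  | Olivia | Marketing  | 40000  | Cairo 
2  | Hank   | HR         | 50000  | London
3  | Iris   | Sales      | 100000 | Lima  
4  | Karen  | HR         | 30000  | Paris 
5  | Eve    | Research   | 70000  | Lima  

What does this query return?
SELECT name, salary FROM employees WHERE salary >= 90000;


Filtering: salary >= 90000
Matching: 1 rows

1 rows:
Iris, 100000


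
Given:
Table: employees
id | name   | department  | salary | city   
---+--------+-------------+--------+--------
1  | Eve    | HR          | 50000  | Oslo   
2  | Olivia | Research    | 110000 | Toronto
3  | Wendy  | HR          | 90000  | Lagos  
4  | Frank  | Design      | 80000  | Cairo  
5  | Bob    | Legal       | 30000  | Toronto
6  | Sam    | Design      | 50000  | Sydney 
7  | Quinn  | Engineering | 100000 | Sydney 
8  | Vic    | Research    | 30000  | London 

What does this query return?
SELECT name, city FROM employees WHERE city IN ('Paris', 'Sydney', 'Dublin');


Filtering: city IN ('Paris', 'Sydney', 'Dublin')
Matching: 2 rows

2 rows:
Sam, Sydney
Quinn, Sydney


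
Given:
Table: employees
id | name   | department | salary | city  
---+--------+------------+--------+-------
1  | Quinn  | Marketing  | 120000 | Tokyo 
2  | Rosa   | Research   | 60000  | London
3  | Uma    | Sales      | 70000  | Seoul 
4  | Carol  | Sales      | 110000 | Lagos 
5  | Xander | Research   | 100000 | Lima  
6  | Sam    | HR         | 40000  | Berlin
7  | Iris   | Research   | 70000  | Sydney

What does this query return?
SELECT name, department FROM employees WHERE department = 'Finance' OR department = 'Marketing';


Filtering: department = 'Finance' OR 'Marketing'
Matching: 1 rows

1 rows:
Quinn, Marketing


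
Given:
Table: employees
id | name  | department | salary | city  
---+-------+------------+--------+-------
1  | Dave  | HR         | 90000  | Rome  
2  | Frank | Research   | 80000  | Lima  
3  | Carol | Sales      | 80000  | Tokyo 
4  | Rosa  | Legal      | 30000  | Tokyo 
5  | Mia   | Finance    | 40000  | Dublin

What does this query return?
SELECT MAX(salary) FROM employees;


Salaries: 90000, 80000, 80000, 30000, 40000
MAX = 90000

90000


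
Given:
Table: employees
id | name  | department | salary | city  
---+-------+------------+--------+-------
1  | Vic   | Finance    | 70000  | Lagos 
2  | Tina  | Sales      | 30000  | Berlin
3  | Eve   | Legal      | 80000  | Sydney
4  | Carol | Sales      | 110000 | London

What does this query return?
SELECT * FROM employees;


SELECT * returns all 4 rows with all columns

4 rows:
1, Vic, Finance, 70000, Lagos
2, Tina, Sales, 30000, Berlin
3, Eve, Legal, 80000, Sydney
4, Carol, Sales, 110000, London


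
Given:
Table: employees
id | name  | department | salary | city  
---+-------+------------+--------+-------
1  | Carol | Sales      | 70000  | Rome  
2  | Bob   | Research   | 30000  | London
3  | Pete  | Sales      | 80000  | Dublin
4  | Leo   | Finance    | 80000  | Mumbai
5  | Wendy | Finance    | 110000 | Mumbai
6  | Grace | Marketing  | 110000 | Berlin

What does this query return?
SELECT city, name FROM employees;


Projecting columns: city, name

6 rows:
Rome, Carol
London, Bob
Dublin, Pete
Mumbai, Leo
Mumbai, Wendy
Berlin, Grace


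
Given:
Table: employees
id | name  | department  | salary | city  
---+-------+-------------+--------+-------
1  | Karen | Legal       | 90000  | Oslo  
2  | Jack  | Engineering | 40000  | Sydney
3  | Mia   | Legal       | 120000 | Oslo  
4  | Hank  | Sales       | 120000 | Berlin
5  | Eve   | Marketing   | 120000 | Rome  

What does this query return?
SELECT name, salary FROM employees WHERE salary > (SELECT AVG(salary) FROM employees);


Subquery: AVG(salary) = 98000.0
Filtering: salary > 98000.0
  Mia (120000) -> MATCH
  Hank (120000) -> MATCH
  Eve (120000) -> MATCH


3 rows:
Mia, 120000
Hank, 120000
Eve, 120000


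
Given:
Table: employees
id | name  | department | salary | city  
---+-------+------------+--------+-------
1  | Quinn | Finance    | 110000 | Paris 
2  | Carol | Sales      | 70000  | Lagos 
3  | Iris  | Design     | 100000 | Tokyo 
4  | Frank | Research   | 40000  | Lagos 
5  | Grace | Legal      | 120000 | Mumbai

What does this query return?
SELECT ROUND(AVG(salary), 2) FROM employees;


SUM(salary) = 440000
COUNT = 5
ROUND(AVG, 2) = ROUND(440000 / 5, 2) = 88000.0

88000.0


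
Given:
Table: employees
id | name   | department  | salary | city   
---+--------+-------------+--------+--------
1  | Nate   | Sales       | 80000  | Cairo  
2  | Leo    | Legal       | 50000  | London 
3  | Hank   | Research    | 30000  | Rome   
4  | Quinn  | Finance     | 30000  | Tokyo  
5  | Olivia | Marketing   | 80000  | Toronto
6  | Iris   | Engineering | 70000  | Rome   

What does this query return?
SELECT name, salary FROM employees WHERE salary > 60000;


Filtering: salary > 60000
Matching: 3 rows

3 rows:
Nate, 80000
Olivia, 80000
Iris, 70000


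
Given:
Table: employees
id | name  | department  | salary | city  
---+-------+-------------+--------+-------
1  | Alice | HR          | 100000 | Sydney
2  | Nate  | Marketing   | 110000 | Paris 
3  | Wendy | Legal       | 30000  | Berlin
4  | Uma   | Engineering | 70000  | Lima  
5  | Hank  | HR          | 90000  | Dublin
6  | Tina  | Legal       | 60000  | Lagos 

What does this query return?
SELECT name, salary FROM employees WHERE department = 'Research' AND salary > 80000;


Filtering: department = 'Research' AND salary > 80000
Matching: 0 rows

Empty result set (0 rows)


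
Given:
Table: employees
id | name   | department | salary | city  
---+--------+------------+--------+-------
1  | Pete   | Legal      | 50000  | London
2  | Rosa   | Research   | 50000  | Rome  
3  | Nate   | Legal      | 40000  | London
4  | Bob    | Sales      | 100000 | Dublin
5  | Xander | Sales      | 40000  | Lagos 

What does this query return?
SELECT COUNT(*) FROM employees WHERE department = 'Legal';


Counting rows where department = 'Legal'
  Pete -> MATCH
  Nate -> MATCH


2


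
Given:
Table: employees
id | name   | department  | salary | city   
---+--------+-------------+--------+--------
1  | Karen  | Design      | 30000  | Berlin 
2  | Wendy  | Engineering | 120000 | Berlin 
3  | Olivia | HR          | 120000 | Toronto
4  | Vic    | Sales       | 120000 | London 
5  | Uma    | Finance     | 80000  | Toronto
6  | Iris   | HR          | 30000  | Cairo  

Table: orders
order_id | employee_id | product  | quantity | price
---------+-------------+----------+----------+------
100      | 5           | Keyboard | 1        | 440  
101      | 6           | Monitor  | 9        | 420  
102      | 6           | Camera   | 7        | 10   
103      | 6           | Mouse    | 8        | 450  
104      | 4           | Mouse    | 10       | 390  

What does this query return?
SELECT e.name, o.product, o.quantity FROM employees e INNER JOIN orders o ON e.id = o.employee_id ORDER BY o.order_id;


Joining employees.id = orders.employee_id:
  employee Uma (id=5) -> order Keyboard
  employee Iris (id=6) -> order Monitor
  employee Iris (id=6) -> order Camera
  employee Iris (id=6) -> order Mouse
  employee Vic (id=4) -> order Mouse


5 rows:
Uma, Keyboard, 1
Iris, Monitor, 9
Iris, Camera, 7
Iris, Mouse, 8
Vic, Mouse, 10


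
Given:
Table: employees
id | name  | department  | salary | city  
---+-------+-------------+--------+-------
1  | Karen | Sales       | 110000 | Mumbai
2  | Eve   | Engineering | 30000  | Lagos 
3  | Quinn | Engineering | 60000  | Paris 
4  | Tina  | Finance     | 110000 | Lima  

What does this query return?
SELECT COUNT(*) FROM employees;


COUNT(*) counts all rows

4


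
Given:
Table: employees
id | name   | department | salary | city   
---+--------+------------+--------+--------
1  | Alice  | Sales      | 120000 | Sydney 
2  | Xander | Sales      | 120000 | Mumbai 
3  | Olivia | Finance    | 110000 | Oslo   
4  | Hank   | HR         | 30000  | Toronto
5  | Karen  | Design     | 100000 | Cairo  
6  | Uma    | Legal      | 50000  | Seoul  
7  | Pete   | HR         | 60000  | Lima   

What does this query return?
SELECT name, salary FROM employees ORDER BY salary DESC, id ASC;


Sorting by salary DESC, then id ASC for ties

7 rows:
Alice, 120000
Xander, 120000
Olivia, 110000
Karen, 100000
Pete, 60000
Uma, 50000
Hank, 30000


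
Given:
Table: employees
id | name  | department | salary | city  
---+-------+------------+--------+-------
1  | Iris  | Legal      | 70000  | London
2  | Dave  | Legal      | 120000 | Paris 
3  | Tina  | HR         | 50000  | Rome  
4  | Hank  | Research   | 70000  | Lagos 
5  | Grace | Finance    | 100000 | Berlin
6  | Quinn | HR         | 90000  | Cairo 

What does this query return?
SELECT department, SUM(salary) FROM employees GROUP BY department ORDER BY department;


Summing salary within each department:
  Finance: 100000 = 100000
  HR: 50000 + 90000 = 140000
  Legal: 70000 + 120000 = 190000
  Research: 70000 = 70000


4 groups:
Finance, 100000
HR, 140000
Legal, 190000
Research, 70000


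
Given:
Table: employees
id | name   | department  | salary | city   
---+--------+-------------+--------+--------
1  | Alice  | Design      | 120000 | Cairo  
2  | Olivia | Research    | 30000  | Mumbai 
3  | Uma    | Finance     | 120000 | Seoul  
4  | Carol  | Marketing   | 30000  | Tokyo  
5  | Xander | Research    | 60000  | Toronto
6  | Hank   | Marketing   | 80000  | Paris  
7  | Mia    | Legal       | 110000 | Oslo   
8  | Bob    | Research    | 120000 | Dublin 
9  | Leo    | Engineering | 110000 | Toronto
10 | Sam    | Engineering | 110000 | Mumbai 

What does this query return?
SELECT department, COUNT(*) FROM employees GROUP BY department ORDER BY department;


Assigning each row to its department group:
  Alice -> Design
  Olivia -> Research
  Uma -> Finance
  Carol -> Marketing
  Xander -> Research
  Hank -> Marketing
  Mia -> Legal
  Bob -> Research
  Leo -> Engineering
  Sam -> Engineering


6 groups:
Design, 1
Engineering, 2
Finance, 1
Legal, 1
Marketing, 2
Research, 3


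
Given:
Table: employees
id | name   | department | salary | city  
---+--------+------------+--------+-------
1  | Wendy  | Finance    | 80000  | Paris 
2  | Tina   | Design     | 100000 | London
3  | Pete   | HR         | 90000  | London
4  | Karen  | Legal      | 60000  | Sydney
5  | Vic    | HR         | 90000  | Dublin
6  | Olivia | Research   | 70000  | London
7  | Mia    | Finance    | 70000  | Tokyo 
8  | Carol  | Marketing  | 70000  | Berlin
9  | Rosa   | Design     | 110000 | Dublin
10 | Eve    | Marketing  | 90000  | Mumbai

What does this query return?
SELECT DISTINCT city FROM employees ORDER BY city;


All 'city' values (row order): Paris, London, London, Sydney, Dublin, London, Tokyo, Berlin, Dublin, Mumbai
Removing duplicates leaves 7 unique value(s).

7 values:
Berlin
Dublin
London
Mumbai
Paris
Sydney
Tokyo


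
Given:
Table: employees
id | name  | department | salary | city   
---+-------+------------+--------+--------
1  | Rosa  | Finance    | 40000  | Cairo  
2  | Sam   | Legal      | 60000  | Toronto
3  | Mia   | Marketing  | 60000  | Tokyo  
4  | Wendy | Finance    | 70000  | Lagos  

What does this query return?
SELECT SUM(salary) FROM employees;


SUM(salary) = 40000 + 60000 + 60000 + 70000 = 230000

230000


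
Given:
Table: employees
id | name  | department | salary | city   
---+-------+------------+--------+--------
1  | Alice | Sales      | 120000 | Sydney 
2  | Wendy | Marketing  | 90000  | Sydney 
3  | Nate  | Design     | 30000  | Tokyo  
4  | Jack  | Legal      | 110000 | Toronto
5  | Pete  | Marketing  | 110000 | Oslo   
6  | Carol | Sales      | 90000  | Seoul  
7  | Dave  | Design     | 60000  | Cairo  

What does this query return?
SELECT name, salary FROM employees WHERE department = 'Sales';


Filtering: department = 'Sales'
Matching rows: 2

2 rows:
Alice, 120000
Carol, 90000


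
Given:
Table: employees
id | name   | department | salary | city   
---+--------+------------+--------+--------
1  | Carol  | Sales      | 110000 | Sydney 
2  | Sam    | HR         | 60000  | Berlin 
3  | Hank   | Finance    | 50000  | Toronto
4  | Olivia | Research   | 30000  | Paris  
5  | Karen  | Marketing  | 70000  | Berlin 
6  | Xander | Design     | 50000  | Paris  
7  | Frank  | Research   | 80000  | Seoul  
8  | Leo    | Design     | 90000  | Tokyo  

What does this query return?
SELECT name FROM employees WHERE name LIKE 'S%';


LIKE 'S%' matches names starting with 'S'
Matching: 1

1 rows:
Sam


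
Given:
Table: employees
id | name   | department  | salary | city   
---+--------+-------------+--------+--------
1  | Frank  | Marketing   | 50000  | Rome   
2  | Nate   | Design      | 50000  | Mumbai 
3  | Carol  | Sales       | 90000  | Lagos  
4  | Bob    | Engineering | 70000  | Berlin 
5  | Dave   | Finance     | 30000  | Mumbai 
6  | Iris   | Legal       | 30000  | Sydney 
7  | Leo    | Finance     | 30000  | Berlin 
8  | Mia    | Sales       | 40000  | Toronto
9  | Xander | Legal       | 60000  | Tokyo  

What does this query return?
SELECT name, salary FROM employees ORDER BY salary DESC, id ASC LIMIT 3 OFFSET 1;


Sort by salary DESC (id ASC tiebreak), then skip 1 and take 3
Rows 2 through 4

3 rows:
Bob, 70000
Xander, 60000
Frank, 50000


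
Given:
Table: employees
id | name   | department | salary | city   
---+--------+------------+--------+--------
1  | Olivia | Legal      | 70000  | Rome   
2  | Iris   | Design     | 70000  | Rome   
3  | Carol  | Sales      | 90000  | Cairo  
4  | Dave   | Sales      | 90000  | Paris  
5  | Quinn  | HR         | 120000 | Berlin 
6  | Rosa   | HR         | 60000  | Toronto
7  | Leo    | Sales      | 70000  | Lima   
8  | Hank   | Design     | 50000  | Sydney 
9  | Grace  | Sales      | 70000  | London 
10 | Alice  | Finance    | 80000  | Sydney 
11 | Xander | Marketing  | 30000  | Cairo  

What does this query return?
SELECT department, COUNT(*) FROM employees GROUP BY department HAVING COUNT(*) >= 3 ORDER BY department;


Groups with count >= 3:
  Sales: 4 -> PASS
  Design: 2 -> filtered out
  Finance: 1 -> filtered out
  HR: 2 -> filtered out
  Legal: 1 -> filtered out
  Marketing: 1 -> filtered out


1 groups:
Sales, 4


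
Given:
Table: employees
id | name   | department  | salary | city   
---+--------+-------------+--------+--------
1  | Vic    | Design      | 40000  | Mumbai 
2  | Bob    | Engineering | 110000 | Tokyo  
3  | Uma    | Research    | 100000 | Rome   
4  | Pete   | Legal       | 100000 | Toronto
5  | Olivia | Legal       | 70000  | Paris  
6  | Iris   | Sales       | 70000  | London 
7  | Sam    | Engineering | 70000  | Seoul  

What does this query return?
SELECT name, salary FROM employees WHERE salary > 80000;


Filtering: salary > 80000
Matching: 3 rows

3 rows:
Bob, 110000
Uma, 100000
Pete, 100000


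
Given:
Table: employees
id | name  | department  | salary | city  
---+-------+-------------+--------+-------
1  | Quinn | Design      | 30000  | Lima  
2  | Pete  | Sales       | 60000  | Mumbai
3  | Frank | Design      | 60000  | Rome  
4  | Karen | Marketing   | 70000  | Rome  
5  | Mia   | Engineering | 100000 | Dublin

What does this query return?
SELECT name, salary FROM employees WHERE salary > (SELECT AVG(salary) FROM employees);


Subquery: AVG(salary) = 64000.0
Filtering: salary > 64000.0
  Karen (70000) -> MATCH
  Mia (100000) -> MATCH


2 rows:
Karen, 70000
Mia, 100000


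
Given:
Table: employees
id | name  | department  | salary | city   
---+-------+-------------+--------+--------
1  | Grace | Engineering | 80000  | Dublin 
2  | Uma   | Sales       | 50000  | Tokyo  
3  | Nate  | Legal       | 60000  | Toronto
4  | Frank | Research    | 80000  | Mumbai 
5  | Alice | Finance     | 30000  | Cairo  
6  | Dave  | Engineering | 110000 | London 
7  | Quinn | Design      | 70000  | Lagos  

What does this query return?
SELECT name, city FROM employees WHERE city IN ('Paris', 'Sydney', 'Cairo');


Filtering: city IN ('Paris', 'Sydney', 'Cairo')
Matching: 1 rows

1 rows:
Alice, Cairo


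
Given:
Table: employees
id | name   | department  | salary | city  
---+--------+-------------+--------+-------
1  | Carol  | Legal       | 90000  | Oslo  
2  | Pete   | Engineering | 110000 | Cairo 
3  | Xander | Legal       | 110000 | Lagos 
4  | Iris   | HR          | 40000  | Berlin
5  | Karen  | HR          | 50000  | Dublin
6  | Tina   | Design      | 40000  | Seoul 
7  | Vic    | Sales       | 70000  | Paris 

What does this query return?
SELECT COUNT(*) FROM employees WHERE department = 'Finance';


Counting rows where department = 'Finance'


0


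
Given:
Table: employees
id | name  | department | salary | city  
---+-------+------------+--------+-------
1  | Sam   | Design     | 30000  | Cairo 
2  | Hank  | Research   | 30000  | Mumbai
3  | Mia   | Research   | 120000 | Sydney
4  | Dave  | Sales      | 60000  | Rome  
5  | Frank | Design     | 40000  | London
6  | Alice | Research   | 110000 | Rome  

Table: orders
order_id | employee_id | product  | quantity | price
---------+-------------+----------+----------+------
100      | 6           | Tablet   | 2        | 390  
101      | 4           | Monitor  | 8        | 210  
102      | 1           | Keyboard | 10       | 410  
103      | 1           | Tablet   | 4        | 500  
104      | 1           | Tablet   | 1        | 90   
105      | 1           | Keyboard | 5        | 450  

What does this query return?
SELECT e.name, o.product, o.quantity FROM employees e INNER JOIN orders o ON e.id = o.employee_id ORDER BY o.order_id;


Joining employees.id = orders.employee_id:
  employee Alice (id=6) -> order Tablet
  employee Dave (id=4) -> order Monitor
  employee Sam (id=1) -> order Keyboard
  employee Sam (id=1) -> order Tablet
  employee Sam (id=1) -> order Tablet
  employee Sam (id=1) -> order Keyboard


6 rows:
Alice, Tablet, 2
Dave, Monitor, 8
Sam, Keyboard, 10
Sam, Tablet, 4
Sam, Tablet, 1
Sam, Keyboard, 5


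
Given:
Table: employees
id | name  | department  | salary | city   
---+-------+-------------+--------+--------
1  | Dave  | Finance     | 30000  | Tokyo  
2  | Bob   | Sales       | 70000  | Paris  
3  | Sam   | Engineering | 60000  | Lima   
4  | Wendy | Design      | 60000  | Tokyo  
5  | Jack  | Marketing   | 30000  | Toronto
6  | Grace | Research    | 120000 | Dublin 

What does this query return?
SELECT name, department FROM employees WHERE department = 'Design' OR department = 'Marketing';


Filtering: department = 'Design' OR 'Marketing'
Matching: 2 rows

2 rows:
Wendy, Design
Jack, Marketing


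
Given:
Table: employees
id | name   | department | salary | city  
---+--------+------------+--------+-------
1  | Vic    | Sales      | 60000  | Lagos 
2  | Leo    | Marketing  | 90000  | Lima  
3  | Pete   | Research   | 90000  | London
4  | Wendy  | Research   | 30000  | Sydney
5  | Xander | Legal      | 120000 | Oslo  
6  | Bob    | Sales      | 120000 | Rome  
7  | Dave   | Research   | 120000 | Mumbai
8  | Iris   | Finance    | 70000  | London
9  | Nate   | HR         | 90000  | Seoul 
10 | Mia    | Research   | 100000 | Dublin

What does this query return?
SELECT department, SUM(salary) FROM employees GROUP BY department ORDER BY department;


Summing salary within each department:
  Finance: 70000 = 70000
  HR: 90000 = 90000
  Legal: 120000 = 120000
  Marketing: 90000 = 90000
  Research: 90000 + 30000 + 120000 + 100000 = 340000
  Sales: 60000 + 120000 = 180000


6 groups:
Finance, 70000
HR, 90000
Legal, 120000
Marketing, 90000
Research, 340000
Sales, 180000


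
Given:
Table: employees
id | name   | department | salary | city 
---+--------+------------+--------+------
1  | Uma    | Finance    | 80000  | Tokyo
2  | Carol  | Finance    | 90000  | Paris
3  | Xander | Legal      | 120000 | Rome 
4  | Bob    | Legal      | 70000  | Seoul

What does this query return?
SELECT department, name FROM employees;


Projecting columns: department, name

4 rows:
Finance, Uma
Finance, Carol
Legal, Xander
Legal, Bob


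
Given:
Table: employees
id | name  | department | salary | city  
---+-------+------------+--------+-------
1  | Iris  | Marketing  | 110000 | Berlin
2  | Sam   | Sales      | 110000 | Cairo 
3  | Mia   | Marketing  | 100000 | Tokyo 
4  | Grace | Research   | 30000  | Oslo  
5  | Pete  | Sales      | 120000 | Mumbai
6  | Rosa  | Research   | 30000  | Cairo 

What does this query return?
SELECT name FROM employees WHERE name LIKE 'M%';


LIKE 'M%' matches names starting with 'M'
Matching: 1

1 rows:
Mia


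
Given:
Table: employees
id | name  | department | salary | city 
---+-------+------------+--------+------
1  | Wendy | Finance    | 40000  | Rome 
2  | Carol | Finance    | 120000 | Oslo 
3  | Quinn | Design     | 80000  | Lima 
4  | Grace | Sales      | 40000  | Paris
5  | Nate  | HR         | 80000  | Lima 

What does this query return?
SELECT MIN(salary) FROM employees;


Salaries: 40000, 120000, 80000, 40000, 80000
MIN = 40000

40000


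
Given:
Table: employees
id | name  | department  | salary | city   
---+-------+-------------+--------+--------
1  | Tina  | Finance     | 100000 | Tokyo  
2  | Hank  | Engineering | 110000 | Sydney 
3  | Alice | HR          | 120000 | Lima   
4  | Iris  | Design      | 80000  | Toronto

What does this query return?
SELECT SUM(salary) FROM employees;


SUM(salary) = 100000 + 110000 + 120000 + 80000 = 410000

410000


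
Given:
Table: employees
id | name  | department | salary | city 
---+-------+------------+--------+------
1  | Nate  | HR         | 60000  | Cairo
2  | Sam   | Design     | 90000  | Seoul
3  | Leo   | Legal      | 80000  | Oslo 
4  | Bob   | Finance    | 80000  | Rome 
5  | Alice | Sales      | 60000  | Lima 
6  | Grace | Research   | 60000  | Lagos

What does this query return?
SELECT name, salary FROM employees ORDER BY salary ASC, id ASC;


Sorting by salary ASC, then id ASC for ties

6 rows:
Nate, 60000
Alice, 60000
Grace, 60000
Leo, 80000
Bob, 80000
Sam, 90000


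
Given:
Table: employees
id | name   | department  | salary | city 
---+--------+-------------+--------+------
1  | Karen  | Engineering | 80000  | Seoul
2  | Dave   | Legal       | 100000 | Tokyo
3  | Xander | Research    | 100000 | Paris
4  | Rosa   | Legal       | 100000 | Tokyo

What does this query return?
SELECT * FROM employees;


SELECT * returns all 4 rows with all columns

4 rows:
1, Karen, Engineering, 80000, Seoul
2, Dave, Legal, 100000, Tokyo
3, Xander, Research, 100000, Paris
4, Rosa, Legal, 100000, Tokyo


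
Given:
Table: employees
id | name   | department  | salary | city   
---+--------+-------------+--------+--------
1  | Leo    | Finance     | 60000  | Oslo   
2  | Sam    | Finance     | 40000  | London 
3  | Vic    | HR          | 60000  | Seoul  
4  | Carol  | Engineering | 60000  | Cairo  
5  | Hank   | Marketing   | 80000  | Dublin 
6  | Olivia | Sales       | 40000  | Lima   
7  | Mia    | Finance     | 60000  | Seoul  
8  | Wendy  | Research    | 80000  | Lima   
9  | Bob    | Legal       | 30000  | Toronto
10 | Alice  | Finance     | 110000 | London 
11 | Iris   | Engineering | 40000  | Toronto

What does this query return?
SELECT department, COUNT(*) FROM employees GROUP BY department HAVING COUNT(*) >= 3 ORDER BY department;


Groups with count >= 3:
  Finance: 4 -> PASS
  Engineering: 2 -> filtered out
  HR: 1 -> filtered out
  Legal: 1 -> filtered out
  Marketing: 1 -> filtered out
  Research: 1 -> filtered out
  Sales: 1 -> filtered out


1 groups:
Finance, 4


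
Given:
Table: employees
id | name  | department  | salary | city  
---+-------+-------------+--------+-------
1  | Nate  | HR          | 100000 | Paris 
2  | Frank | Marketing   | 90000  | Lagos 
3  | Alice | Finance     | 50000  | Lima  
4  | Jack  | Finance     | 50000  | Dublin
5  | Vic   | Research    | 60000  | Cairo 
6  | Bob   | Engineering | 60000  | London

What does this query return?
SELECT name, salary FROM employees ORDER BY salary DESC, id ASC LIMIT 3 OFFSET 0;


Sort by salary DESC (id ASC tiebreak), then skip 0 and take 3
Rows 1 through 3

3 rows:
Nate, 100000
Frank, 90000
Vic, 60000


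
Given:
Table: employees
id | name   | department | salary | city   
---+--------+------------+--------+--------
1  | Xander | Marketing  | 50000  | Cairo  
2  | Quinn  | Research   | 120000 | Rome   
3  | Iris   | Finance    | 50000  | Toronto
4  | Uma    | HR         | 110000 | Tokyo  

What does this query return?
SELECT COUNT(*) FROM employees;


COUNT(*) counts all rows

4


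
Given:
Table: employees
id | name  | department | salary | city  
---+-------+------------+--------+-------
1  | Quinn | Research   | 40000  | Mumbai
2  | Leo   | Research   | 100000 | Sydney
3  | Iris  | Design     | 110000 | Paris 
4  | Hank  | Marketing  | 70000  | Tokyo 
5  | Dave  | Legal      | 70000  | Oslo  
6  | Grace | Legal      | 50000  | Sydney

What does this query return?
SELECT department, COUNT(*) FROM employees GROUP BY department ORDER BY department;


Assigning each row to its department group:
  Quinn -> Research
  Leo -> Research
  Iris -> Design
  Hank -> Marketing
  Dave -> Legal
  Grace -> Legal


4 groups:
Design, 1
Legal, 2
Marketing, 1
Research, 2


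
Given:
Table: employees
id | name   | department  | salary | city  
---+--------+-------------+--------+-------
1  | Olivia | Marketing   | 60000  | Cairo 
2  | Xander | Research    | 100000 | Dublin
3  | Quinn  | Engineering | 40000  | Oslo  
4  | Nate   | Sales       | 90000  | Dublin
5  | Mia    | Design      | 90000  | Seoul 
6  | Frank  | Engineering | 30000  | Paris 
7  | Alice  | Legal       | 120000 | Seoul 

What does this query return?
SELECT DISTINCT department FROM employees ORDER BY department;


All 'department' values (row order): Marketing, Research, Engineering, Sales, Design, Engineering, Legal
Removing duplicates leaves 6 unique value(s).

6 values:
Design
Engineering
Legal
Marketing
Research
Sales


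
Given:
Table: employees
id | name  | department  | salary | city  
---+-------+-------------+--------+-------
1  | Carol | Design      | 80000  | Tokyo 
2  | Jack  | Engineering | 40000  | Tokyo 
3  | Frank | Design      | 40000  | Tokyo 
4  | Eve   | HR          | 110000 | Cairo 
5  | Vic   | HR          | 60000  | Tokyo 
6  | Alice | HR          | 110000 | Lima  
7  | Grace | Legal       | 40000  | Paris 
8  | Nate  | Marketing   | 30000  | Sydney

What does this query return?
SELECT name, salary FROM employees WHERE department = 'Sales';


Filtering: department = 'Sales'
Matching rows: 0

Empty result set (0 rows)


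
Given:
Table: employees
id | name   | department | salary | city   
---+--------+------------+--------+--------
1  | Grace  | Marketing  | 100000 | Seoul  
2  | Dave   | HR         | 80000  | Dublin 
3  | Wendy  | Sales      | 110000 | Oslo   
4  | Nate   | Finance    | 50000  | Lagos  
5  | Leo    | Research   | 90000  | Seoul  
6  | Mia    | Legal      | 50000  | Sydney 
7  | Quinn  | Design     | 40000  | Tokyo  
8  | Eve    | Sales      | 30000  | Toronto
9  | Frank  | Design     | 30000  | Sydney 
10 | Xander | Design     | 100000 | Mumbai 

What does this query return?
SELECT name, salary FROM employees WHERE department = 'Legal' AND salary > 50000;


Filtering: department = 'Legal' AND salary > 50000
Matching: 0 rows

Empty result set (0 rows)


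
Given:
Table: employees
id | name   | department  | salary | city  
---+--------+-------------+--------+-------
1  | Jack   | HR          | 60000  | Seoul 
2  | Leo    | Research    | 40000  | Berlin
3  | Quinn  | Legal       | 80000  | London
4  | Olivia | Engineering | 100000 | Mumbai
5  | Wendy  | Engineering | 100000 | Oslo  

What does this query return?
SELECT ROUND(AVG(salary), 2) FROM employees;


SUM(salary) = 380000
COUNT = 5
ROUND(AVG, 2) = ROUND(380000 / 5, 2) = 76000.0

76000.0


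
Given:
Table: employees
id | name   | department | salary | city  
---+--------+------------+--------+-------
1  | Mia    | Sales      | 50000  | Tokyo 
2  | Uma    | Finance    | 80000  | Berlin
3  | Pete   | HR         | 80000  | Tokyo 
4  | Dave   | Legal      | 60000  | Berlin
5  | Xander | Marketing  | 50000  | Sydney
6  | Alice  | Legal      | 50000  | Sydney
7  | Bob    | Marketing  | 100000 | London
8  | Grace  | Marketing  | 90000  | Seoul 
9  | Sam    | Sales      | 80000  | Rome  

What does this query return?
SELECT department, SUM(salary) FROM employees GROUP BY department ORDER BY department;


Summing salary within each department:
  Finance: 80000 = 80000
  HR: 80000 = 80000
  Legal: 60000 + 50000 = 110000
  Marketing: 50000 + 100000 + 90000 = 240000
  Sales: 50000 + 80000 = 130000


5 groups:
Finance, 80000
HR, 80000
Legal, 110000
Marketing, 240000
Sales, 130000


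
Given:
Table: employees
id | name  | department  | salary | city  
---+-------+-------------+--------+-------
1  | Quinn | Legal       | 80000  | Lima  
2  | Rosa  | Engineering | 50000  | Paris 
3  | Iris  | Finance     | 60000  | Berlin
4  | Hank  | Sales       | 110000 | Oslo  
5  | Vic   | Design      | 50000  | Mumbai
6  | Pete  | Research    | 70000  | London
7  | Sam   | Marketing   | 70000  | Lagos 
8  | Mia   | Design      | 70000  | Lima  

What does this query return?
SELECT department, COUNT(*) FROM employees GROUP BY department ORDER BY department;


Assigning each row to its department group:
  Quinn -> Legal
  Rosa -> Engineering
  Iris -> Finance
  Hank -> Sales
  Vic -> Design
  Pete -> Research
  Sam -> Marketing
  Mia -> Design


7 groups:
Design, 2
Engineering, 1
Finance, 1
Legal, 1
Marketing, 1
Research, 1
Sales, 1


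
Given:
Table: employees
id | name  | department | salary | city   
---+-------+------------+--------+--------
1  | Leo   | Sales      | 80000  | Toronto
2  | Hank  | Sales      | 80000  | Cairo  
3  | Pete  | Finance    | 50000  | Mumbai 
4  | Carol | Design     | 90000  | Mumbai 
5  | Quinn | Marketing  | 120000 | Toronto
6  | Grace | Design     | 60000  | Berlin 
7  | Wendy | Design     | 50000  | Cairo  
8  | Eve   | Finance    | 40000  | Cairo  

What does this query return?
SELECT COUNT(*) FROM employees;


COUNT(*) counts all rows

8


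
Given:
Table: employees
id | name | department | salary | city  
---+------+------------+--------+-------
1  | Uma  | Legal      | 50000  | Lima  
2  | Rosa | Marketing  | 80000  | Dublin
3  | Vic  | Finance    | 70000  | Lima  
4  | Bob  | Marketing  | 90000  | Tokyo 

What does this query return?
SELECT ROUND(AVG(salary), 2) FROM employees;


SUM(salary) = 290000
COUNT = 4
ROUND(AVG, 2) = ROUND(290000 / 4, 2) = 72500.0

72500.0
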